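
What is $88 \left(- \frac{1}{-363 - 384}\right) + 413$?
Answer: $\frac{308599}{747} \approx 413.12$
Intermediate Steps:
$88 \left(- \frac{1}{-363 - 384}\right) + 413 = 88 \left(- \frac{1}{-747}\right) + 413 = 88 \left(\left(-1\right) \left(- \frac{1}{747}\right)\right) + 413 = 88 \cdot \frac{1}{747} + 413 = \frac{88}{747} + 413 = \frac{308599}{747}$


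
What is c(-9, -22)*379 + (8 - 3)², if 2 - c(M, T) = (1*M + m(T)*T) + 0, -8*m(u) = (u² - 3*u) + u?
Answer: -546114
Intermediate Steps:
m(u) = -u²/8 + u/4 (m(u) = -((u² - 3*u) + u)/8 = -(u² - 2*u)/8 = -u²/8 + u/4)
c(M, T) = 2 - M - T²*(2 - T)/8 (c(M, T) = 2 - ((1*M + (T*(2 - T)/8)*T) + 0) = 2 - ((M + T²*(2 - T)/8) + 0) = 2 - (M + T²*(2 - T)/8) = 2 + (-M - T²*(2 - T)/8) = 2 - M - T²*(2 - T)/8)
c(-9, -22)*379 + (8 - 3)² = (2 - 1*(-9) + (⅛)*(-22)²*(-2 - 22))*379 + (8 - 3)² = (2 + 9 + (⅛)*484*(-24))*379 + 5² = (2 + 9 - 1452)*379 + 25 = -1441*379 + 25 = -546139 + 25 = -546114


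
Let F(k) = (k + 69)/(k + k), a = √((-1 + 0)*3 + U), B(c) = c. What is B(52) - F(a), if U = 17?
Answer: 103/2 - 69*√14/28 ≈ 42.279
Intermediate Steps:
a = √14 (a = √((-1 + 0)*3 + 17) = √(-1*3 + 17) = √(-3 + 17) = √14 ≈ 3.7417)
F(k) = (69 + k)/(2*k) (F(k) = (69 + k)/((2*k)) = (69 + k)*(1/(2*k)) = (69 + k)/(2*k))
B(52) - F(a) = 52 - (69 + √14)/(2*(√14)) = 52 - √14/14*(69 + √14)/2 = 52 - √14*(69 + √14)/28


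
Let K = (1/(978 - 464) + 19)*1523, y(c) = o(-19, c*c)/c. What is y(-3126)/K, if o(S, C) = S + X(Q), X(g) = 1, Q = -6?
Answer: 1542/7749948461 ≈ 1.9897e-7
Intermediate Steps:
o(S, C) = 1 + S (o(S, C) = S + 1 = 1 + S)
y(c) = -18/c (y(c) = (1 - 19)/c = -18/c)
K = 14875141/514 (K = (1/514 + 19)*1523 = (9767/514)*1523 = 14875141/514 ≈ 28940.)
y(-3126)/K = (-18/(-3126))/(14875141/514) = -18*(-1/3126)*(514/14875141) = (3/521)*(514/14875141) = 1542/7749948461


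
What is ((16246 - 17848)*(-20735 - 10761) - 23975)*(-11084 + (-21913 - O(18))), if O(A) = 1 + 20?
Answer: -1665184148106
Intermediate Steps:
O(A) = 21
((16246 - 17848)*(-20735 - 10761) - 23975)*(-11084 + (-21913 - O(18))) = ((16246 - 17848)*(-20735 - 10761) - 23975)*(-11084 + (-21913 - 1*21)) = (-1602*(-31496) - 23975)*(-11084 + (-21913 - 21)) = (50456592 - 23975)*(-11084 - 21934) = 50432617*(-33018) = -1665184148106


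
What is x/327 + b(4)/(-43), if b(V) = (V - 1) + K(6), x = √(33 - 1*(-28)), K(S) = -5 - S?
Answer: 8/43 + √61/327 ≈ 0.20993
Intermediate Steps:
x = √61 (x = √(33 + 28) = √61 ≈ 7.8102)
b(V) = -12 + V (b(V) = (V - 1) + (-5 - 1*6) = (-1 + V) + (-5 - 6) = (-1 + V) - 11 = -12 + V)
x/327 + b(4)/(-43) = √61/327 + (-12 + 4)/(-43) = √61*(1/327) - 8*(-1/43) = √61/327 + 8/43 = 8/43 + √61/327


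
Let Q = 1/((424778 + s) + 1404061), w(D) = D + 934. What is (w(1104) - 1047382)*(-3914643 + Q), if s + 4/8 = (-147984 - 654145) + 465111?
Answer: 4069834086027140128/994547 ≈ 4.0921e+12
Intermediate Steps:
s = -674037/2 (s = -1/2 + ((-147984 - 654145) + 465111) = -1/2 + (-802129 + 465111) = -1/2 - 337018 = -674037/2 ≈ -3.3702e+5)
w(D) = 934 + D
Q = 2/2983641 (Q = 1/((424778 - 674037/2) + 1404061) = 1/(175519/2 + 1404061) = 1/(2983641/2) = 2/2983641 ≈ 6.7032e-7)
(w(1104) - 1047382)*(-3914643 + Q) = ((934 + 1104) - 1047382)*(-3914643 + 2/2983641) = (2038 - 1047382)*(-11679889355161/2983641) = -1045344*(-11679889355161/2983641) = 4069834086027140128/994547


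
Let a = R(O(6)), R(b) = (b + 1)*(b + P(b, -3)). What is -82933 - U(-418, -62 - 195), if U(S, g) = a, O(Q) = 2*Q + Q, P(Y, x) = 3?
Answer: -83332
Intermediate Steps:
O(Q) = 3*Q
R(b) = (1 + b)*(3 + b) (R(b) = (b + 1)*(b + 3) = (1 + b)*(3 + b))
a = 399 (a = 3 + (3*6)² + 4*(3*6) = 3 + 18² + 4*18 = 3 + 324 + 72 = 399)
U(S, g) = 399
-82933 - U(-418, -62 - 195) = -82933 - 1*399 = -82933 - 399 = -83332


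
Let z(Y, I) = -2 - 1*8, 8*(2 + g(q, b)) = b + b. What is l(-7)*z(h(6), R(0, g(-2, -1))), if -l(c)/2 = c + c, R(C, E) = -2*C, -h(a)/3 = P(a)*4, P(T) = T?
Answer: -280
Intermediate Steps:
g(q, b) = -2 + b/4 (g(q, b) = -2 + (b + b)/8 = -2 + (2*b)/8 = -2 + b/4)
h(a) = -12*a (h(a) = -3*a*4 = -12*a)
z(Y, I) = -10 (z(Y, I) = -2 - 8 = -10)
l(c) = -4*c (l(c) = -2*(c + c) = -4*c)
l(-7)*z(h(6), R(0, g(-2, -1))) = -4*(-7)*(-10) = 28*(-10) = -280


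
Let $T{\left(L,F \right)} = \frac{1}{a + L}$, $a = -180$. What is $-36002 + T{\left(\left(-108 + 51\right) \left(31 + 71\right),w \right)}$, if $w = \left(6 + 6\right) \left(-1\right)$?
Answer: $- \frac{215795989}{5994} \approx -36002.0$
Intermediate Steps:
$w = -12$ ($w = 12 \left(-1\right) = -12$)
$T{\left(L,F \right)} = \frac{1}{-180 + L}$
$-36002 + T{\left(\left(-108 + 51\right) \left(31 + 71\right),w \right)} = -36002 + \frac{1}{-180 + \left(-108 + 51\right) \left(31 + 71\right)} = -36002 + \frac{1}{-180 - 5814} = -36002 + \frac{1}{-5994} = -36002 - \frac{1}{5994} = - \frac{215795989}{5994}$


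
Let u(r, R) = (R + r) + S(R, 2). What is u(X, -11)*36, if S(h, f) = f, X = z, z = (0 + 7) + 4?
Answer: 72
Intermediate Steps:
z = 11 (z = 7 + 4 = 11)
X = 11
u(r, R) = 2 + R + r (u(r, R) = (R + r) + 2 = 2 + R + r)
u(X, -11)*36 = (2 - 11 + 11)*36 = 2*36 = 72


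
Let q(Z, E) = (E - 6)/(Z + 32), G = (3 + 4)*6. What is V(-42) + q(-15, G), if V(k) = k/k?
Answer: 53/17 ≈ 3.1176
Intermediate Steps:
G = 42 (G = 7*6 = 42)
V(k) = 1
q(Z, E) = (-6 + E)/(32 + Z)
V(-42) + q(-15, G) = 1 + (-6 + 42)/(32 - 15) = 1 + 36/17 = 53/17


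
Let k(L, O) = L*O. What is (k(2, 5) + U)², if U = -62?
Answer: 2704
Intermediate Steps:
(k(2, 5) + U)² = (2*5 - 62)² = (10 - 62)² = (-52)² = 2704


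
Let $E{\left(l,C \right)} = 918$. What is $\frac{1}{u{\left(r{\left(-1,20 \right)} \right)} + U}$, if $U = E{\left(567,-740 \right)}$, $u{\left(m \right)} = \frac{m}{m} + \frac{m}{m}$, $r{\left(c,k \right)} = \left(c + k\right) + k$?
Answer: $\frac{1}{920} \approx 0.001087$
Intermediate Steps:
$r{\left(c,k \right)} = c + 2 k$
$u{\left(m \right)} = 2$ ($u{\left(m \right)} = 1 + 1 = 2$)
$U = 918$
$\frac{1}{u{\left(r{\left(-1,20 \right)} \right)} + U} = \frac{1}{2 + 918} = \frac{1}{920}$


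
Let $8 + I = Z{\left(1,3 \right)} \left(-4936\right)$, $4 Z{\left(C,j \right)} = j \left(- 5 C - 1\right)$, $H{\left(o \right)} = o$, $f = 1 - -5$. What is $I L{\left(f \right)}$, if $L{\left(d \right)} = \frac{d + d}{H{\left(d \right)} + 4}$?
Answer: $\frac{133224}{5} \approx 26645.0$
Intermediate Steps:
$f = 6$ ($f = 1 + 5 = 6$)
$Z{\left(C,j \right)} = \frac{j \left(-1 - 5 C\right)}{4}$ ($Z{\left(C,j \right)} = \frac{j \left(- 5 C - 1\right)}{4} = \frac{j \left(-1 - 5 C\right)}{4}$)
$L{\left(d \right)} = \frac{2 d}{4 + d}$ ($L{\left(d \right)} = \frac{d + d}{d + 4} = \frac{2 d}{4 + d}$)
$I = 22204$ ($I = -8 + \left(- \frac{1}{4}\right) 3 \left(1 + 5 \cdot 1\right) \left(-4936\right) = -8 + \left(- \frac{1}{4}\right) 3 \left(1 + 5\right) \left(-4936\right) = -8 + \left(- \frac{1}{4}\right) 3 \cdot 6 \left(-4936\right) = -8 - -22212 = -8 + 22212 = 22204$)
$I L{\left(f \right)} = 22204 \cdot 2 \cdot 6 \frac{1}{4 + 6} = 22204 \cdot 2 \cdot 6 \cdot \frac{1}{10} = 22204 \cdot \frac{6}{5} = \frac{133224}{5}$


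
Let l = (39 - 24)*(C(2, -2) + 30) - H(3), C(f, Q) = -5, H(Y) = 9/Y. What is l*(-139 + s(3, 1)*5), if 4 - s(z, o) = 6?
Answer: -55428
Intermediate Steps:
s(z, o) = -2 (s(z, o) = 4 - 1*6 = 4 - 6 = -2)
l = 372 (l = (39 - 24)*(-5 + 30) - 9/3 = 15*25 - 9/3 = 375 - 1*3 = 375 - 3 = 372)
l*(-139 + s(3, 1)*5) = 372*(-139 - 2*5) = 372*(-139 - 10) = 372*(-149) = -55428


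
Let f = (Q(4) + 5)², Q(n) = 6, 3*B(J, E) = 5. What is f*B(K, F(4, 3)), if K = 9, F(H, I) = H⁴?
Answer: 605/3 ≈ 201.67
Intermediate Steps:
B(J, E) = 5/3 (B(J, E) = (⅓)*5 = 5/3)
f = 121 (f = (6 + 5)² = 11² = 121)
f*B(K, F(4, 3)) = 121*(5/3) = 605/3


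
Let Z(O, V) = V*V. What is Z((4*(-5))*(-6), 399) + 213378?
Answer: 372579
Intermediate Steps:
Z(O, V) = V**2
Z((4*(-5))*(-6), 399) + 213378 = 399**2 + 213378 = 159201 + 213378 = 372579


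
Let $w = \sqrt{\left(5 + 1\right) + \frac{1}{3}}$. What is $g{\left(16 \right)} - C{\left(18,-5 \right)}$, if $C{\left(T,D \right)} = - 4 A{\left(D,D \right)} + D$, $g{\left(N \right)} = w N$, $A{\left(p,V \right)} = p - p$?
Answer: $5 + \frac{16 \sqrt{57}}{3} \approx 45.266$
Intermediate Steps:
$A{\left(p,V \right)} = 0$
$w = \frac{\sqrt{57}}{3}$ ($w = \sqrt{6 + \frac{1}{3}} = \sqrt{\frac{19}{3}} = \frac{\sqrt{57}}{3} \approx 2.5166$)
$g{\left(N \right)} = \frac{N \sqrt{57}}{3}$ ($g{\left(N \right)} = \frac{\sqrt{57}}{3} N = \frac{N \sqrt{57}}{3}$)
$C{\left(T,D \right)} = D$ ($C{\left(T,D \right)} = \left(-4\right) 0 + D = 0 + D = D$)
$g{\left(16 \right)} - C{\left(18,-5 \right)} = \frac{1}{3} \cdot 16 \sqrt{57} - -5 = \frac{16 \sqrt{57}}{3} + 5 = 5 + \frac{16 \sqrt{57}}{3}$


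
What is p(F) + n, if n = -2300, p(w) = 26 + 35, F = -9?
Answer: -2239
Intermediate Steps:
p(w) = 61
p(F) + n = 61 - 2300 = -2239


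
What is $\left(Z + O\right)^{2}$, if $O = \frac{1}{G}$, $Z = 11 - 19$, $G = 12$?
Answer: $\frac{9025}{144} \approx 62.674$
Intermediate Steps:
$Z = -8$
$O = \frac{1}{12} \approx 0.083333$
$\left(Z + O\right)^{2} = \left(-8 + \frac{1}{12}\right)^{2} = \left(- \frac{95}{12}\right)^{2} = \frac{9025}{144}$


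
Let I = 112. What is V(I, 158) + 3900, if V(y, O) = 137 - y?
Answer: 3925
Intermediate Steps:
V(I, 158) + 3900 = (137 - 1*112) + 3900 = (137 - 112) + 3900 = 25 + 3900 = 3925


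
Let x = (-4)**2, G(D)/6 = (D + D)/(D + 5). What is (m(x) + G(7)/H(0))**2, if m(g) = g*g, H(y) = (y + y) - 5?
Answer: 1620529/25 ≈ 64821.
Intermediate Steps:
G(D) = 12*D/(5 + D) (G(D) = 6*((D + D)/(D + 5)) = 6*((2*D)/(5 + D)) = 6*(2*D/(5 + D)) = 12*D/(5 + D))
x = 16
H(y) = -5 + 2*y (H(y) = 2*y - 5 = -5 + 2*y)
m(g) = g**2
(m(x) + G(7)/H(0))**2 = (16**2 + (12*7/(5 + 7))/(-5 + 2*0))**2 = (256 + (12*7/12)/(-5 + 0))**2 = (256 + (12*7*(1/12))/(-5))**2 = (256 + 7*(-1/5))**2 = (256 - 7/5)**2 = (1273/5)**2 = 1620529/25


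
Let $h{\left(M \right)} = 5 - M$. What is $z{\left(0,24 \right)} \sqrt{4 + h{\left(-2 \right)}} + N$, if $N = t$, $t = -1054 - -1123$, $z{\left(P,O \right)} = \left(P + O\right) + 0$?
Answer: $69 + 24 \sqrt{11} \approx 148.6$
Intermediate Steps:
$z{\left(P,O \right)} = O + P$ ($z{\left(P,O \right)} = \left(O + P\right) + 0 = O + P$)
$t = 69$ ($t = -1054 + 1123 = 69$)
$N = 69$
$z{\left(0,24 \right)} \sqrt{4 + h{\left(-2 \right)}} + N = \left(24 + 0\right) \sqrt{4 + \left(5 - -2\right)} + 69 = 24 \sqrt{4 + \left(5 + 2\right)} + 69 = 24 \sqrt{4 + 7} + 69 = 24 \sqrt{11} + 69 = 69 + 24 \sqrt{11}$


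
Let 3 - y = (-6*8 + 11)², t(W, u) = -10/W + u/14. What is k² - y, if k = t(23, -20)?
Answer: 35498086/25921 ≈ 1369.5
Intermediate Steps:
t(W, u) = -10/W + u/14 (t(W, u) = -10/W + u*(1/14) = -10/W + u/14)
y = -1366 (y = 3 - (-6*8 + 11)² = 3 - (-48 + 11)² = 3 - 1*(-37)² = 3 - 1*1369 = 3 - 1369 = -1366)
k = -300/161 (k = -10/23 + (1/14)*(-20) = -10*1/23 - 10/7 = -10/23 - 10/7 = -300/161 ≈ -1.8634)
k² - y = (-300/161)² - 1*(-1366) = 90000/25921 + 1366 = 35498086/25921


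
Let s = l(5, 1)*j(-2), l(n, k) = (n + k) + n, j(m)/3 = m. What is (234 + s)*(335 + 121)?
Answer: 76608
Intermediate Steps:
j(m) = 3*m
l(n, k) = k + 2*n (l(n, k) = (k + n) + n = k + 2*n)
s = -66 (s = (1 + 2*5)*(3*(-2)) = (1 + 10)*(-6) = 11*(-6) = -66)
(234 + s)*(335 + 121) = (234 - 66)*(335 + 121) = 168*456 = 76608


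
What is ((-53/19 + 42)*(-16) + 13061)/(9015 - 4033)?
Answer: 236239/94658 ≈ 2.4957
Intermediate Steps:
((-53/19 + 42)*(-16) + 13061)/(9015 - 4033) = ((-53*1/19 + 42)*(-16) + 13061)/4982 = ((-53/19 + 42)*(-16) + 13061)*(1/4982) = ((745/19)*(-16) + 13061)*(1/4982) = (-11920/19 + 13061)*(1/4982) = (236239/19)*(1/4982) = 236239/94658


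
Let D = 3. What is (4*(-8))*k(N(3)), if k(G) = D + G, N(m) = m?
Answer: -192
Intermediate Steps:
k(G) = 3 + G
(4*(-8))*k(N(3)) = (4*(-8))*(3 + 3) = -32*6 = -192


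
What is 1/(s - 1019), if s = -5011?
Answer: -1/6030 ≈ -0.00016584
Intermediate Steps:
1/(s - 1019) = 1/(-5011 - 1019) = 1/(-6030) = -1/6030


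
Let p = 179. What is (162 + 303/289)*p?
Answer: 8434659/289 ≈ 29186.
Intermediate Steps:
(162 + 303/289)*p = (162 + 303/289)*179 = (47121/289)*179 = 8434659/289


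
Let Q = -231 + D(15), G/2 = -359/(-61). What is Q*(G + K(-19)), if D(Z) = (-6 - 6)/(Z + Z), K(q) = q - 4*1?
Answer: 158509/61 ≈ 2598.5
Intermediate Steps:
K(q) = -4 + q (K(q) = q - 4 = -4 + q)
G = 718/61 (G = 2*(-359/(-61)) = 2*(-359*(-1/61)) = 2*(359/61) = 718/61 ≈ 11.770)
D(Z) = -6/Z (D(Z) = -12*1/(2*Z) = -6/Z)
Q = -1157/5 (Q = -231 - 6/15 = -231 - 6*1/15 = -231 - ⅖ = -1157/5 ≈ -231.40)
Q*(G + K(-19)) = -1157*(718/61 + (-4 - 19))/5 = -1157*(718/61 - 23)/5 = -1157/5*(-685/61) = 158509/61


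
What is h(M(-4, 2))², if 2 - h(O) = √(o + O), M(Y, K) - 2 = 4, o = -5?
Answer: 1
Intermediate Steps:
M(Y, K) = 6 (M(Y, K) = 2 + 4 = 6)
h(O) = 2 - √(-5 + O)
h(M(-4, 2))² = (2 - √(-5 + 6))² = (2 - √1)² = (2 - 1*1)² = (2 - 1)² = 1² = 1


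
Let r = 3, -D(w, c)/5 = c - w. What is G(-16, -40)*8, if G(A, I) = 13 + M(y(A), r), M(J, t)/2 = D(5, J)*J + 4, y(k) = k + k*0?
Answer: -26712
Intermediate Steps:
D(w, c) = -5*c + 5*w (D(w, c) = -5*(c - w) = -5*c + 5*w)
y(k) = k (y(k) = k + 0 = k)
M(J, t) = 8 + 2*J*(25 - 5*J) (M(J, t) = 2*((-5*J + 5*5)*J + 4) = 2*((-5*J + 25)*J + 4) = 2*((25 - 5*J)*J + 4) = 2*(J*(25 - 5*J) + 4) = 2*(4 + J*(25 - 5*J)) = 8 + 2*J*(25 - 5*J))
G(A, I) = 21 - 10*A*(-5 + A) (G(A, I) = 13 + (8 - 10*A*(-5 + A)) = 21 - 10*A*(-5 + A))
G(-16, -40)*8 = (21 - 10*(-16)*(-5 - 16))*8 = (21 - 10*(-16)*(-21))*8 = (21 - 3360)*8 = -3339*8 = -26712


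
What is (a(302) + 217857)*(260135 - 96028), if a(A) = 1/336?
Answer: 12012624686971/336 ≈ 3.5752e+10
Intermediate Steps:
a(A) = 1/336
(a(302) + 217857)*(260135 - 96028) = (1/336 + 217857)*(260135 - 96028) = (73199953/336)*164107 = 12012624686971/336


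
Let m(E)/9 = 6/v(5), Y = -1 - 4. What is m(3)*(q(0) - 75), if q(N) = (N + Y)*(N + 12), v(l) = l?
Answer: -1458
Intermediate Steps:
Y = -5
q(N) = (-5 + N)*(12 + N) (q(N) = (N - 5)*(N + 12) = (-5 + N)*(12 + N))
m(E) = 54/5 (m(E) = 9*(6/5) = 54/5)
m(3)*(q(0) - 75) = 54*((-60 + 0² + 7*0) - 75)/5 = 54*((-60 + 0 + 0) - 75)/5 = 54*(-60 - 75)/5 = (54/5)*(-135) = -1458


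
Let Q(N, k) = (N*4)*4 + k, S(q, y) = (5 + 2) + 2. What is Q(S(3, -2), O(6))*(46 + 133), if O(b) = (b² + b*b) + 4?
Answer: 39380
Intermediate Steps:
S(q, y) = 9 (S(q, y) = 7 + 2 = 9)
O(b) = 4 + 2*b² (O(b) = (b² + b²) + 4 = 2*b² + 4 = 4 + 2*b²)
Q(N, k) = k + 16*N (Q(N, k) = (4*N)*4 + k = 16*N + k = k + 16*N)
Q(S(3, -2), O(6))*(46 + 133) = ((4 + 2*6²) + 16*9)*(46 + 133) = ((4 + 2*36) + 144)*179 = ((4 + 72) + 144)*179 = (76 + 144)*179 = 220*179 = 39380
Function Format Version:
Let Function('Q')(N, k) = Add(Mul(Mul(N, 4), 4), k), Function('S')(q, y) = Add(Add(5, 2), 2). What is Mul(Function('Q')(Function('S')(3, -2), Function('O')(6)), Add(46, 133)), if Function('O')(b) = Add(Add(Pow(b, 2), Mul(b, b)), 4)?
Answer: 39380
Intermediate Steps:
Function('S')(q, y) = 9 (Function('S')(q, y) = Add(7, 2) = 9)
Function('O')(b) = Add(4, Mul(2, Pow(b, 2))) (Function('O')(b) = Add(Add(Pow(b, 2), Pow(b, 2)), 4) = Add(Mul(2, Pow(b, 2)), 4) = Add(4, Mul(2, Pow(b, 2))))
Function('Q')(N, k) = Add(k, Mul(16, N)) (Function('Q')(N, k) = Add(Mul(Mul(4, N), 4), k) = Add(Mul(16, N), k) = Add(k, Mul(16, N)))
Mul(Function('Q')(Function('S')(3, -2), Function('O')(6)), Add(46, 133)) = Mul(Add(Add(4, Mul(2, Pow(6, 2))), Mul(16, 9)), Add(46, 133)) = Mul(Add(Add(4, Mul(2, 36)), 144), 179) = Mul(Add(Add(4, 72), 144), 179) = Mul(Add(76, 144), 179) = Mul(220, 179) = 39380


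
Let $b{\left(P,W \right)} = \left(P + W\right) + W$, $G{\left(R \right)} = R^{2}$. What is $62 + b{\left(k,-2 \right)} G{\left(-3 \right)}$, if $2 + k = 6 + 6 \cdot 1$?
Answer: $116$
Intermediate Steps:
$k = 10$ ($k = -2 + \left(6 + 6 \cdot 1\right) = -2 + \left(6 + 6\right) = -2 + 12 = 10$)
$b{\left(P,W \right)} = P + 2 W$
$62 + b{\left(k,-2 \right)} G{\left(-3 \right)} = 62 + \left(10 + 2 \left(-2\right)\right) \left(-3\right)^{2} = 62 + \left(10 - 4\right) 9 = 62 + 6 \cdot 9 = 62 + 54 = 116$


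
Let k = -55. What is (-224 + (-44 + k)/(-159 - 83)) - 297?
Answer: -11453/22 ≈ -520.59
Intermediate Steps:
(-224 + (-44 + k)/(-159 - 83)) - 297 = (-224 + (-44 - 55)/(-159 - 83)) - 297 = (-224 - 99/(-242)) - 297 = (-224 - 99*(-1/242)) - 297 = (-224 + 9/22) - 297 = -4919/22 - 297 = -11453/22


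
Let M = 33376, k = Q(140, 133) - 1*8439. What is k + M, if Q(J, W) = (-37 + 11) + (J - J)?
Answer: 24911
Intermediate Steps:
Q(J, W) = -26 (Q(J, W) = -26 + 0 = -26)
k = -8465 (k = -26 - 1*8439 = -26 - 8439 = -8465)
k + M = -8465 + 33376 = 24911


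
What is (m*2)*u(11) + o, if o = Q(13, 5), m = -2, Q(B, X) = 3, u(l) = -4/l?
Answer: 49/11 ≈ 4.4545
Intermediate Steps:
o = 3
(m*2)*u(11) + o = (-2*2)*(-4/11) + 3 = -(-16)/11 + 3 = -4*(-4/11) + 3 = 16/11 + 3 = 49/11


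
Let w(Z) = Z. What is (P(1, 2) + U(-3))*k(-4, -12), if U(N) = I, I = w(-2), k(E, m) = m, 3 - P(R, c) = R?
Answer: 0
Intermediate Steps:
P(R, c) = 3 - R
I = -2
U(N) = -2
(P(1, 2) + U(-3))*k(-4, -12) = ((3 - 1*1) - 2)*(-12) = ((3 - 1) - 2)*(-12) = (2 - 2)*(-12) = 0*(-12) = 0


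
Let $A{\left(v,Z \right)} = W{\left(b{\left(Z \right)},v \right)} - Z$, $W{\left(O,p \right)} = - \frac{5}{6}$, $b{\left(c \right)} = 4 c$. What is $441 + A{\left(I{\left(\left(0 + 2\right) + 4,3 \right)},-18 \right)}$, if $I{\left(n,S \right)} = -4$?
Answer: $\frac{2749}{6} \approx 458.17$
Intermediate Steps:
$W{\left(O,p \right)} = - \frac{5}{6}$ ($W{\left(O,p \right)} = \left(-5\right) \frac{1}{6} = - \frac{5}{6}$)
$A{\left(v,Z \right)} = - \frac{5}{6} - Z$
$441 + A{\left(I{\left(\left(0 + 2\right) + 4,3 \right)},-18 \right)} = 441 - - \frac{103}{6} = 441 + \left(- \frac{5}{6} + 18\right) = 441 + \frac{103}{6} = \frac{2749}{6}$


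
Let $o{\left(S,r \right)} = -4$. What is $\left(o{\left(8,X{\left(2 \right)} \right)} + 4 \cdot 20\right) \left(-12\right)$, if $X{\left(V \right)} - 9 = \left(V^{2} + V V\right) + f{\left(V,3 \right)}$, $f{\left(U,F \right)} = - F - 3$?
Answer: $-912$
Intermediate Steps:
$f{\left(U,F \right)} = -3 - F$
$X{\left(V \right)} = 3 + 2 V^{2}$ ($X{\left(V \right)} = 9 - \left(6 - V^{2} - V V\right) = 9 + \left(\left(V^{2} + V^{2}\right) - 6\right) = 9 + \left(2 V^{2} - 6\right) = 9 + \left(-6 + 2 V^{2}\right) = 3 + 2 V^{2}$)
$\left(o{\left(8,X{\left(2 \right)} \right)} + 4 \cdot 20\right) \left(-12\right) = \left(-4 + 4 \cdot 20\right) \left(-12\right) = \left(-4 + 80\right) \left(-12\right) = 76 \left(-12\right) = -912$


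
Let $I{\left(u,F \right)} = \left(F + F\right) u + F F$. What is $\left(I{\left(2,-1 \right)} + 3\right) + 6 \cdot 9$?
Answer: $54$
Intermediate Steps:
$I{\left(u,F \right)} = F^{2} + 2 F u$ ($I{\left(u,F \right)} = 2 F u + F^{2} = F^{2} + 2 F u$)
$\left(I{\left(2,-1 \right)} + 3\right) + 6 \cdot 9 = \left(- (-1 + 2 \cdot 2) + 3\right) + 6 \cdot 9 = \left(- (-1 + 4) + 3\right) + 54 = \left(\left(-1\right) 3 + 3\right) + 54 = \left(-3 + 3\right) + 54 = 0 + 54 = 54$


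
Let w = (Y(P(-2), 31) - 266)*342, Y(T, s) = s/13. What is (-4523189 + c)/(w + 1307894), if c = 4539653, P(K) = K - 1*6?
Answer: 53508/3957647 ≈ 0.013520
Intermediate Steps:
P(K) = -6 + K (P(K) = K - 6 = -6 + K)
Y(T, s) = s/13 (Y(T, s) = s*(1/13) = s/13)
w = -1172034/13 (w = ((1/13)*31 - 266)*342 = (31/13 - 266)*342 = -3427/13*342 = -1172034/13 ≈ -90157.)
(-4523189 + c)/(w + 1307894) = (-4523189 + 4539653)/(-1172034/13 + 1307894) = 16464/(15830588/13) = 16464*(13/15830588) = 53508/3957647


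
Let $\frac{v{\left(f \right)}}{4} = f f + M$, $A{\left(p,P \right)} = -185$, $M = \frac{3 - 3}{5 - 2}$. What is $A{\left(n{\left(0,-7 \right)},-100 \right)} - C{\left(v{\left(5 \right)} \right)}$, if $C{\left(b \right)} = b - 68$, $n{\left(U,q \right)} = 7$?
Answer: $-217$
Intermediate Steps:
$M = 0$ ($M = \frac{0}{3} = 0 \cdot \frac{1}{3} = 0$)
$v{\left(f \right)} = 4 f^{2}$ ($v{\left(f \right)} = 4 \left(f f + 0\right) = 4 \left(f^{2} + 0\right) = 4 f^{2}$)
$C{\left(b \right)} = -68 + b$ ($C{\left(b \right)} = b - 68 = -68 + b$)
$A{\left(n{\left(0,-7 \right)},-100 \right)} - C{\left(v{\left(5 \right)} \right)} = -185 - \left(-68 + 4 \cdot 5^{2}\right) = -185 - \left(-68 + 4 \cdot 25\right) = -185 - \left(-68 + 100\right) = -185 - 32 = -217$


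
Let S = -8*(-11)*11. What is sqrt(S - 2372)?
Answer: 6*I*sqrt(39) ≈ 37.47*I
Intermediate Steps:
S = 968 (S = 88*11 = 968)
sqrt(S - 2372) = sqrt(968 - 2372) = sqrt(-1404) = 6*I*sqrt(39)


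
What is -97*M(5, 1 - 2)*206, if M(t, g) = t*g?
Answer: 99910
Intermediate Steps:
M(t, g) = g*t
-97*M(5, 1 - 2)*206 = -97*(1 - 2)*5*206 = -(-97)*5*206 = -97*(-5)*206 = 485*206 = 99910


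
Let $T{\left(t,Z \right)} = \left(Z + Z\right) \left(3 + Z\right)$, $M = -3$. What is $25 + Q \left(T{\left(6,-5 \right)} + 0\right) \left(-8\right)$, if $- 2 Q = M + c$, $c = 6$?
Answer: $265$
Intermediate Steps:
$T{\left(t,Z \right)} = 2 Z \left(3 + Z\right)$
$Q = - \frac{3}{2}$ ($Q = - \frac{-3 + 6}{2} = \left(- \frac{1}{2}\right) 3 = - \frac{3}{2} \approx -1.5$)
$25 + Q \left(T{\left(6,-5 \right)} + 0\right) \left(-8\right) = 25 + - \frac{3 \left(2 \left(-5\right) \left(3 - 5\right) + 0\right)}{2} \left(-8\right) = 25 + - \frac{3 \left(2 \left(-5\right) \left(-2\right) + 0\right)}{2} \left(-8\right) = 25 + - \frac{3 \left(20 + 0\right)}{2} \left(-8\right) = 25 + \left(- \frac{3}{2}\right) 20 \left(-8\right) = 25 - -240 = 25 + 240 = 265$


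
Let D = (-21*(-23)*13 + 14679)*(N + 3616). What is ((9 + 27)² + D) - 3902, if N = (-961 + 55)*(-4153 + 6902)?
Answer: -52122087530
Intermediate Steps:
N = -2490594 (N = -906*2749 = -2490594)
D = -52122084924 (D = (-21*(-23)*13 + 14679)*(-2490594 + 3616) = (483*13 + 14679)*(-2486978) = (6279 + 14679)*(-2486978) = 20958*(-2486978) = -52122084924)
((9 + 27)² + D) - 3902 = ((9 + 27)² - 52122084924) - 3902 = (36² - 52122084924) - 3902 = (1296 - 52122084924) - 3902 = -52122083628 - 3902 = -52122087530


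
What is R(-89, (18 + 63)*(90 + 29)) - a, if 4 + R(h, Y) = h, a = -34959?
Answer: 34866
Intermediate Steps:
R(h, Y) = -4 + h
R(-89, (18 + 63)*(90 + 29)) - a = (-4 - 89) - 1*(-34959) = -93 + 34959 = 34866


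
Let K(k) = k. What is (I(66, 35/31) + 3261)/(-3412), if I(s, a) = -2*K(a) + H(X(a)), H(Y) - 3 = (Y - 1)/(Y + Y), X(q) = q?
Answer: -884763/925505 ≈ -0.95598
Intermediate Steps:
H(Y) = 3 + (-1 + Y)/(2*Y) (H(Y) = 3 + (Y - 1)/(Y + Y) = 3 + (-1 + Y)/((2*Y)) = 3 + (-1 + Y)*(1/(2*Y)) = 3 + (-1 + Y)/(2*Y))
I(s, a) = -2*a + (-1 + 7*a)/(2*a)
(I(66, 35/31) + 3261)/(-3412) = ((7/2 - 70/31 - 1/(2*(35/31))) + 3261)/(-3412) = ((7/2 - 70/31 - 1/(2*(35*(1/31)))) + 3261)*(-1/3412) = ((7/2 - 2*35/31 - 1/(2*35/31)) + 3261)*(-1/3412) = ((7/2 - 70/31 - 1/2*31/35) + 3261)*(-1/3412) = ((7/2 - 70/31 - 31/70) + 3261)*(-1/3412) = (867/1085 + 3261)*(-1/3412) = (3539052/1085)*(-1/3412) = -884763/925505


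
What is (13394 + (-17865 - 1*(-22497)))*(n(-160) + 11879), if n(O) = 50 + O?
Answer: 212147994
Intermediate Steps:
(13394 + (-17865 - 1*(-22497)))*(n(-160) + 11879) = (13394 + (-17865 - 1*(-22497)))*((50 - 160) + 11879) = (13394 + (-17865 + 22497))*(-110 + 11879) = (13394 + 4632)*11769 = 18026*11769 = 212147994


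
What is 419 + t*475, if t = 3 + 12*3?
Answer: 18944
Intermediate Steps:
t = 39 (t = 3 + 36 = 39)
419 + t*475 = 419 + 39*475 = 419 + 18525 = 18944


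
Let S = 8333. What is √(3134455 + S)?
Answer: 2*√785697 ≈ 1772.8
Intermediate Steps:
√(3134455 + S) = √(3134455 + 8333) = √3142788 = 2*√785697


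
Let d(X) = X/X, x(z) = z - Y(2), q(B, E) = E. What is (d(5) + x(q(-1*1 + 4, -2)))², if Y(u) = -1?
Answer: 0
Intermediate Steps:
x(z) = 1 + z (x(z) = z - 1*(-1) = z + 1 = 1 + z)
d(X) = 1
(d(5) + x(q(-1*1 + 4, -2)))² = (1 + (1 - 2))² = (1 - 1)² = 0² = 0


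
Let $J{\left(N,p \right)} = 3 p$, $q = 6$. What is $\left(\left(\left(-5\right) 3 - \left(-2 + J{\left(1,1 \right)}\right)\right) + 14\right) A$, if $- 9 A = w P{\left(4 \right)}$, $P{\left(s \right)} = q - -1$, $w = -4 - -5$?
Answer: $\frac{14}{9} \approx 1.5556$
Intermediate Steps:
$w = 1$ ($w = -4 + 5 = 1$)
$P{\left(s \right)} = 7$ ($P{\left(s \right)} = 6 - -1 = 6 + 1 = 7$)
$A = - \frac{7}{9}$ ($A = - \frac{1 \cdot 7}{9} = \left(- \frac{1}{9}\right) 7 = - \frac{7}{9} \approx -0.77778$)
$\left(\left(\left(-5\right) 3 - \left(-2 + J{\left(1,1 \right)}\right)\right) + 14\right) A = \left(\left(\left(-5\right) 3 + \left(2 - 3 \cdot 1\right)\right) + 14\right) \left(- \frac{7}{9}\right) = \left(\left(-15 + \left(2 - 3\right)\right) + 14\right) \left(- \frac{7}{9}\right) = \left(\left(-15 - 1\right) + 14\right) \left(- \frac{7}{9}\right) = \left(-16 + 14\right) \left(- \frac{7}{9}\right) = \left(-2\right) \left(- \frac{7}{9}\right) = \frac{14}{9}$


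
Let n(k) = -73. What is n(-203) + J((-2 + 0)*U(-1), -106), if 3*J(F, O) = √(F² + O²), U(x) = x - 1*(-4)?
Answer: -73 + 2*√2818/3 ≈ -37.610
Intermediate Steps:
U(x) = 4 + x (U(x) = x + 4 = 4 + x)
J(F, O) = √(F² + O²)/3
n(-203) + J((-2 + 0)*U(-1), -106) = -73 + √(((-2 + 0)*(4 - 1))² + (-106)²)/3 = -73 + √((-2*3)² + 11236)/3 = -73 + √((-6)² + 11236)/3 = -73 + √(36 + 11236)/3 = -73 + √11272/3 = -73 + (2*√2818)/3 = -73 + 2*√2818/3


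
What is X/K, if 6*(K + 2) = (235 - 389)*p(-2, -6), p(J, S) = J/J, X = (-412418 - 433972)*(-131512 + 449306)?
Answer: 806932990980/83 ≈ 9.7221e+9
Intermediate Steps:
X = -268977663660 (X = -846390*317794 = -268977663660)
p(J, S) = 1
K = -83/3 (K = -2 + ((235 - 389)*1)/6 = -2 + (-154*1)/6 = -2 + (⅙)*(-154) = -2 - 77/3 = -83/3 ≈ -27.667)
X/K = -268977663660/(-83/3) = -268977663660*(-3/83) = 806932990980/83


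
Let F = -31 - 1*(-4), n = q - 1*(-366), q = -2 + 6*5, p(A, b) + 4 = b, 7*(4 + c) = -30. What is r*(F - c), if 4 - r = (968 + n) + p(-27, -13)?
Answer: 175671/7 ≈ 25096.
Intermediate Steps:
c = -58/7 (c = -4 + (⅐)*(-30) = -4 - 30/7 = -58/7 ≈ -8.2857)
p(A, b) = -4 + b
q = 28 (q = -2 + 30 = 28)
n = 394 (n = 28 - 1*(-366) = 28 + 366 = 394)
F = -27 (F = -31 + 4 = -27)
r = -1341 (r = 4 - ((968 + 394) + (-4 - 13)) = 4 - (1362 - 17) = 4 - 1*1345 = 4 - 1345 = -1341)
r*(F - c) = -1341*(-27 - 1*(-58/7)) = -1341*(-27 + 58/7) = -1341*(-131/7) = 175671/7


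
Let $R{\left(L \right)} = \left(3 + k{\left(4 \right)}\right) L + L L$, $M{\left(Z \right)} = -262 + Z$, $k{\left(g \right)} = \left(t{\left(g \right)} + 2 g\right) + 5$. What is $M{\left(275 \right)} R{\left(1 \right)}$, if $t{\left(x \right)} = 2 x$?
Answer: $325$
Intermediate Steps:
$k{\left(g \right)} = 5 + 4 g$ ($k{\left(g \right)} = \left(2 g + 2 g\right) + 5 = 4 g + 5 = 5 + 4 g$)
$R{\left(L \right)} = L^{2} + 24 L$ ($R{\left(L \right)} = \left(3 + \left(5 + 4 \cdot 4\right)\right) L + L L = \left(3 + \left(5 + 16\right)\right) L + L^{2} = \left(3 + 21\right) L + L^{2} = 24 L + L^{2} = L^{2} + 24 L$)
$M{\left(275 \right)} R{\left(1 \right)} = \left(-262 + 275\right) 1 \left(24 + 1\right) = 13 \cdot 1 \cdot 25 = 13 \cdot 25 = 325$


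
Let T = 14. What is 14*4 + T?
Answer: 70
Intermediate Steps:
14*4 + T = 14*4 + 14 = 56 + 14 = 70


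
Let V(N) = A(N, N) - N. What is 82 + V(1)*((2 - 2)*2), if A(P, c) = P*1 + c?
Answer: 82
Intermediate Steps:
A(P, c) = P + c
V(N) = N (V(N) = (N + N) - N = 2*N - N = N)
82 + V(1)*((2 - 2)*2) = 82 + 1*((2 - 2)*2) = 82 + 1*(0*2) = 82 + 1*0 = 82 + 0 = 82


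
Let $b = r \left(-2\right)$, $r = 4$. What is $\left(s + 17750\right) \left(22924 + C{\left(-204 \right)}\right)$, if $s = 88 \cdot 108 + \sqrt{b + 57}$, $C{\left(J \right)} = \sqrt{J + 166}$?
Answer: $624931164 + 27261 i \sqrt{38} \approx 6.2493 \cdot 10^{8} + 1.6805 \cdot 10^{5} i$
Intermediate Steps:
$C{\left(J \right)} = \sqrt{166 + J}$
$b = -8$ ($b = 4 \left(-2\right) = -8$)
$s = 9511$ ($s = 88 \cdot 108 + \sqrt{-8 + 57} = 9504 + \sqrt{49} = 9504 + 7 = 9511$)
$\left(s + 17750\right) \left(22924 + C{\left(-204 \right)}\right) = \left(9511 + 17750\right) \left(22924 + \sqrt{166 - 204}\right) = 27261 \left(22924 + \sqrt{-38}\right) = 27261 \left(22924 + i \sqrt{38}\right) = 624931164 + 27261 i \sqrt{38}$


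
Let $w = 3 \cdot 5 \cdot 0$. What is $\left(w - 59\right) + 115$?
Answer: $56$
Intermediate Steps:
$w = 0$ ($w = 15 \cdot 0 = 0$)
$\left(w - 59\right) + 115 = \left(0 - 59\right) + 115 = -59 + 115 = 56$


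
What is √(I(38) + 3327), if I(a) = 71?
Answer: √3398 ≈ 58.292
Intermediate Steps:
√(I(38) + 3327) = √(71 + 3327) = √3398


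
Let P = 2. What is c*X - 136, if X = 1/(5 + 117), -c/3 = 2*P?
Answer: -8302/61 ≈ -136.10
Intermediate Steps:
c = -12 (c = -6*2 = -3*4 = -12)
X = 1/122 ≈ 0.0081967
c*X - 136 = -12*1/122 - 136 = -6/61 - 136 = -8302/61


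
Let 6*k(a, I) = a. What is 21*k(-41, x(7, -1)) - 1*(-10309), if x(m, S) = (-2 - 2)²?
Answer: 20331/2 ≈ 10166.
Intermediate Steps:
x(m, S) = 16 (x(m, S) = (-4)² = 16)
k(a, I) = a/6
21*k(-41, x(7, -1)) - 1*(-10309) = 21*((⅙)*(-41)) - 1*(-10309) = 21*(-41/6) + 10309 = -287/2 + 10309 = 20331/2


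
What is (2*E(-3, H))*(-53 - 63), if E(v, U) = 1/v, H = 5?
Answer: 232/3 ≈ 77.333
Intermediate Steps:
E(v, U) = 1/v
(2*E(-3, H))*(-53 - 63) = (2/(-3))*(-53 - 63) = (2*(-1/3))*(-116) = -2/3*(-116) = 232/3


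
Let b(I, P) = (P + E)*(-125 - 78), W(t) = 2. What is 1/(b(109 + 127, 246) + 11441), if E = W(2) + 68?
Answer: -1/52707 ≈ -1.8973e-5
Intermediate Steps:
E = 70 (E = 2 + 68 = 70)
b(I, P) = -14210 - 203*P (b(I, P) = (P + 70)*(-125 - 78) = (70 + P)*(-203) = -14210 - 203*P)
1/(b(109 + 127, 246) + 11441) = 1/((-14210 - 203*246) + 11441) = 1/((-14210 - 49938) + 11441) = 1/(-64148 + 11441) = 1/(-52707) = -1/52707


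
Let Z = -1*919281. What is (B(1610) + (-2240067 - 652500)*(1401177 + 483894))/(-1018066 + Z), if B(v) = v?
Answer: 5452694165647/1937347 ≈ 2.8145e+6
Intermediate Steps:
Z = -919281
(B(1610) + (-2240067 - 652500)*(1401177 + 483894))/(-1018066 + Z) = (1610 + (-2240067 - 652500)*(1401177 + 483894))/(-1018066 - 919281) = (1610 - 2892567*1885071)/(-1937347) = (1610 - 5452694167257)*(-1/1937347) = -5452694165647*(-1/1937347) = 5452694165647/1937347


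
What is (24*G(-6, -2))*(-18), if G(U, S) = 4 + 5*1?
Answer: -3888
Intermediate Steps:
G(U, S) = 9 (G(U, S) = 4 + 5 = 9)
(24*G(-6, -2))*(-18) = (24*9)*(-18) = 216*(-18) = -3888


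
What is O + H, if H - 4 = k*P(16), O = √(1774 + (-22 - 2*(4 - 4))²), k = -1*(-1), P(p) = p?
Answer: 20 + √2258 ≈ 67.518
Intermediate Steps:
k = 1
O = √2258 (O = √(1774 + (-22 - 2*0)²) = √(1774 + (-22 + 0)²) = √(1774 + (-22)²) = √(1774 + 484) = √2258 ≈ 47.518)
H = 20 (H = 4 + 1*16 = 4 + 16 = 20)
O + H = √2258 + 20 = 20 + √2258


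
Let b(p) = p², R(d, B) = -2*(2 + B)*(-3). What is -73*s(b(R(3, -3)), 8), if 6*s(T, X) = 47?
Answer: -3431/6 ≈ -571.83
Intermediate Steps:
R(d, B) = 12 + 6*B (R(d, B) = (-4 - 2*B)*(-3) = 12 + 6*B)
s(T, X) = 47/6 (s(T, X) = (⅙)*47 = 47/6)
-73*s(b(R(3, -3)), 8) = -73*47/6 = -3431/6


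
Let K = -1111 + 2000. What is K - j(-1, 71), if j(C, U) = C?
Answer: 890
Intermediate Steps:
K = 889
K - j(-1, 71) = 889 - 1*(-1) = 889 + 1 = 890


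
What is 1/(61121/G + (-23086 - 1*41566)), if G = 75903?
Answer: -75903/4907219635 ≈ -1.5468e-5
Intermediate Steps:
1/(61121/G + (-23086 - 1*41566)) = 1/(61121/75903 + (-23086 - 1*41566)) = 1/(61121*(1/75903) + (-23086 - 41566)) = 1/(61121/75903 - 64652) = 1/(-4907219635/75903) = -75903/4907219635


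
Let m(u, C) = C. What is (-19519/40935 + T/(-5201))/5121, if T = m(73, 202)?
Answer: -109787189/1090275930135 ≈ -0.00010070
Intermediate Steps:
T = 202
(-19519/40935 + T/(-5201))/5121 = (-19519/40935 + 202/(-5201))/5121 = (-19519*1/40935 + 202*(-1/5201))*(1/5121) = (-19519/40935 - 202/5201)*(1/5121) = -109787189/212902935*1/5121 = -109787189/1090275930135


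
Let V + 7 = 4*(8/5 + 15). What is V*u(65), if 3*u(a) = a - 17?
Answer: 4752/5 ≈ 950.40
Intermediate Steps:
u(a) = -17/3 + a/3 (u(a) = (a - 17)/3 = (-17 + a)/3 = -17/3 + a/3)
V = 297/5 (V = -7 + 4*(8/5 + 15) = -7 + 4*(83/5) = -7 + 332/5 = 297/5 ≈ 59.400)
V*u(65) = 297*(-17/3 + (⅓)*65)/5 = 297*(-17/3 + 65/3)/5 = (297/5)*16 = 4752/5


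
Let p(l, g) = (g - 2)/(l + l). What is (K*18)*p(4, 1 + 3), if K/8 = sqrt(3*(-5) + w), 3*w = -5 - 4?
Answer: 108*I*sqrt(2) ≈ 152.74*I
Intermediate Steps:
w = -3 (w = (-5 - 4)/3 = (1/3)*(-9) = -3)
K = 24*I*sqrt(2) (K = 8*sqrt(3*(-5) - 3) = 8*sqrt(-15 - 3) = 8*sqrt(-18) = 8*(3*I*sqrt(2)) = 24*I*sqrt(2) ≈ 33.941*I)
p(l, g) = (-2 + g)/(2*l) (p(l, g) = (-2 + g)/((2*l)) = (-2 + g)*(1/(2*l)) = (-2 + g)/(2*l))
(K*18)*p(4, 1 + 3) = ((24*I*sqrt(2))*18)*((1/2)*(-2 + (1 + 3))/4) = (432*I*sqrt(2))*((1/2)*(1/4)*(-2 + 4)) = (432*I*sqrt(2))*((1/2)*(1/4)*2) = (432*I*sqrt(2))*(1/4) = 108*I*sqrt(2)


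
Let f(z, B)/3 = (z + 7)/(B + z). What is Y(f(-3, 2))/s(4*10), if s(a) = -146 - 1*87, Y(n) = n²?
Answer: -144/233 ≈ -0.61803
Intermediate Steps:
f(z, B) = 3*(7 + z)/(B + z) (f(z, B) = 3*((z + 7)/(B + z)) = 3*((7 + z)/(B + z)) = 3*(7 + z)/(B + z))
s(a) = -233 (s(a) = -146 - 87 = -233)
Y(f(-3, 2))/s(4*10) = (3*(7 - 3)/(2 - 3))²/(-233) = (3*4/(-1))²*(-1/233) = (3*(-1)*4)²*(-1/233) = (-12)²*(-1/233) = 144*(-1/233) = -144/233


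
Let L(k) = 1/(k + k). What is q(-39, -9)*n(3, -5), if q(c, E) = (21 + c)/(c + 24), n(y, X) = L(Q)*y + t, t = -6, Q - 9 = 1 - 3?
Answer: -243/35 ≈ -6.9429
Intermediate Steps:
Q = 7 (Q = 9 + (1 - 3) = 9 - 2 = 7)
L(k) = 1/(2*k)
n(y, X) = -6 + y/14 (n(y, X) = ((½)/7)*y - 6 = ((½)*(⅐))*y - 6 = y/14 - 6 = -6 + y/14)
q(c, E) = (21 + c)/(24 + c)
q(-39, -9)*n(3, -5) = ((21 - 39)/(24 - 39))*(-6 + (1/14)*3) = (-18/(-15))*(-6 + 3/14) = -1/15*(-18)*(-81/14) = (6/5)*(-81/14) = -243/35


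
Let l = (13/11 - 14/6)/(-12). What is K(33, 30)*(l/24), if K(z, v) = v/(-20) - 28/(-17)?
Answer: 95/161568 ≈ 0.00058799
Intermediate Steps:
K(z, v) = 28/17 - v/20 (K(z, v) = v*(-1/20) - 28*(-1/17) = -v/20 + 28/17 = 28/17 - v/20)
l = 19/198 (l = (13*(1/11) - 14*⅙)*(-1/12) = (13/11 - 7/3)*(-1/12) = -38/33*(-1/12) = 19/198 ≈ 0.095960)
K(33, 30)*(l/24) = (28/17 - 1/20*30)*((19/198)/24) = (28/17 - 3/2)*((19/198)*(1/24)) = (5/34)*(19/4752) = 95/161568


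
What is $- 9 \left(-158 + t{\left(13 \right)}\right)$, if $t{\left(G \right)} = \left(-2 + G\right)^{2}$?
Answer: $333$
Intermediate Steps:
$- 9 \left(-158 + t{\left(13 \right)}\right) = - 9 \left(-158 + \left(-2 + 13\right)^{2}\right) = - 9 \left(-158 + 11^{2}\right) = - 9 \left(-158 + 121\right) = \left(-9\right) \left(-37\right) = 333$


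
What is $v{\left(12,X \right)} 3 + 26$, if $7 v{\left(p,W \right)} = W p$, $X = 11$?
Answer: $\frac{578}{7} \approx 82.571$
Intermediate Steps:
$v{\left(p,W \right)} = \frac{W p}{7}$
$v{\left(12,X \right)} 3 + 26 = \frac{1}{7} \cdot 11 \cdot 12 \cdot 3 + 26 = \frac{132}{7} \cdot 3 + 26 = \frac{396}{7} + 26 = \frac{578}{7}$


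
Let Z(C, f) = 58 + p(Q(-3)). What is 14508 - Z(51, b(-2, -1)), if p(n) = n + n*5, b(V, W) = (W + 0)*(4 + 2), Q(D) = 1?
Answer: 14444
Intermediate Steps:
b(V, W) = 6*W (b(V, W) = W*6 = 6*W)
p(n) = 6*n (p(n) = n + 5*n = 6*n)
Z(C, f) = 64 (Z(C, f) = 58 + 6*1 = 58 + 6 = 64)
14508 - Z(51, b(-2, -1)) = 14508 - 1*64 = 14508 - 64 = 14444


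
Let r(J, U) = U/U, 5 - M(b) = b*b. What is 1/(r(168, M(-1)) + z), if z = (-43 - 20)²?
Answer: 1/3970 ≈ 0.00025189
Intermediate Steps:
M(b) = 5 - b² (M(b) = 5 - b*b = 5 - b²)
z = 3969 (z = (-63)² = 3969)
r(J, U) = 1
1/(r(168, M(-1)) + z) = 1/(1 + 3969) = 1/3970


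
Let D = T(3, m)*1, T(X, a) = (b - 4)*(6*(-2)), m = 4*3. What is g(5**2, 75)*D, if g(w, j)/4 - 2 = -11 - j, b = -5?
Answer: -36288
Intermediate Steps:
m = 12
T(X, a) = 108 (T(X, a) = (-5 - 4)*(6*(-2)) = -9*(-12) = 108)
g(w, j) = -36 - 4*j (g(w, j) = 8 + 4*(-11 - j) = 8 + (-44 - 4*j) = -36 - 4*j)
D = 108 (D = 108*1 = 108)
g(5**2, 75)*D = (-36 - 4*75)*108 = (-36 - 300)*108 = -336*108 = -36288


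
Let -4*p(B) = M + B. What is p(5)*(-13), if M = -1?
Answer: 13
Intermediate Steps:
p(B) = ¼ - B/4 (p(B) = -(-1 + B)/4 = ¼ - B/4)
p(5)*(-13) = (¼ - ¼*5)*(-13) = (¼ - 5/4)*(-13) = -1*(-13) = 13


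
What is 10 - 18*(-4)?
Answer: 82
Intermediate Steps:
10 - 18*(-4) = 10 + 72 = 82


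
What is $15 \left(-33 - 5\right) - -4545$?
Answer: $3975$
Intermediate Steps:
$15 \left(-33 - 5\right) - -4545 = 15 \left(-38\right) + 4545 = -570 + 4545 = 3975$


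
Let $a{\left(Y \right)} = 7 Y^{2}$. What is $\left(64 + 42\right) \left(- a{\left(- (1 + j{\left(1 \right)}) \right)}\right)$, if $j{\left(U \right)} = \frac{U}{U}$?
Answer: $-2968$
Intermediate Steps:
$j{\left(U \right)} = 1$
$\left(64 + 42\right) \left(- a{\left(- (1 + j{\left(1 \right)}) \right)}\right) = \left(64 + 42\right) \left(- 7 \left(- (1 + 1)\right)^{2}\right) = 106 \left(- 7 \left(\left(-1\right) 2\right)^{2}\right) = 106 \left(- 7 \left(-2\right)^{2}\right) = 106 \left(- 7 \cdot 4\right) = 106 \left(\left(-1\right) 28\right) = 106 \left(-28\right) = -2968$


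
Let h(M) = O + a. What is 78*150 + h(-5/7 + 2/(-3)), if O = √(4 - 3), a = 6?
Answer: 11707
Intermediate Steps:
O = 1 (O = √1 = 1)
h(M) = 7 (h(M) = 1 + 6 = 7)
78*150 + h(-5/7 + 2/(-3)) = 78*150 + 7 = 11700 + 7 = 11707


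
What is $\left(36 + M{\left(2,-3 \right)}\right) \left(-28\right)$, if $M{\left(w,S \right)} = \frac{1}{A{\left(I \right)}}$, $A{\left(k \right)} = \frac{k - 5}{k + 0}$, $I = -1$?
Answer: $- \frac{3038}{3} \approx -1012.7$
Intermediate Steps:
$A{\left(k \right)} = \frac{-5 + k}{k}$
$M{\left(w,S \right)} = \frac{1}{6}$ ($M{\left(w,S \right)} = \frac{1}{\frac{1}{-1} \left(-5 - 1\right)} = \frac{1}{\left(-1\right) \left(-6\right)} = \frac{1}{6}$)
$\left(36 + M{\left(2,-3 \right)}\right) \left(-28\right) = \left(36 + \frac{1}{6}\right) \left(-28\right) = \frac{217}{6} \left(-28\right) = - \frac{3038}{3}$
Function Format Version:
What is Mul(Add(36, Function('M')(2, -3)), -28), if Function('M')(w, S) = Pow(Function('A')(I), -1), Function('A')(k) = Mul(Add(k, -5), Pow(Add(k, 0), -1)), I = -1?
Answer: Rational(-3038, 3) ≈ -1012.7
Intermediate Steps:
Function('A')(k) = Mul(Pow(k, -1), Add(-5, k)) (Function('A')(k) = Mul(Add(-5, k), Pow(k, -1)) = Mul(Pow(k, -1), Add(-5, k)))
Function('M')(w, S) = Rational(1, 6) (Function('M')(w, S) = Pow(Mul(Pow(-1, -1), Add(-5, -1)), -1) = Pow(Mul(-1, -6), -1) = Pow(6, -1) = Rational(1, 6))
Mul(Add(36, Function('M')(2, -3)), -28) = Mul(Add(36, Rational(1, 6)), -28) = Mul(Rational(217, 6), -28) = Rational(-3038, 3)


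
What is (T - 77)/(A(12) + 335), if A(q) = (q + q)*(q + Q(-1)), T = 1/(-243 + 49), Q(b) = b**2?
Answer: -14939/125518 ≈ -0.11902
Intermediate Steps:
T = -1/194 (T = 1/(-194) = -1/194 ≈ -0.0051546)
A(q) = 2*q*(1 + q) (A(q) = (q + q)*(q + (-1)**2) = (2*q)*(q + 1) = (2*q)*(1 + q) = 2*q*(1 + q))
(T - 77)/(A(12) + 335) = (-1/194 - 77)/(2*12*(1 + 12) + 335) = -14939/(194*(2*12*13 + 335)) = -14939/(194*(312 + 335)) = -14939/194/647 = -14939/194*1/647 = -14939/125518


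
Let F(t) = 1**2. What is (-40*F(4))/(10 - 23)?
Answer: 40/13 ≈ 3.0769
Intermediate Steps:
F(t) = 1
(-40*F(4))/(10 - 23) = (-40*1)/(10 - 23) = -40/(-13) = -40*(-1/13) = 40/13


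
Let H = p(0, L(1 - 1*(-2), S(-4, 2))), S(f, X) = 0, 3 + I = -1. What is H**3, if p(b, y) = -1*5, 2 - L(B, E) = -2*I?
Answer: -125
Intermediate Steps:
I = -4 (I = -3 - 1 = -4)
L(B, E) = -6 (L(B, E) = 2 - (-2)*(-4) = 2 - 1*8 = 2 - 8 = -6)
p(b, y) = -5
H = -5
H**3 = (-5)**3 = -125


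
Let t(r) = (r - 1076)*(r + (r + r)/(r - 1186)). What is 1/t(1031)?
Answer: -31/1419687 ≈ -2.1836e-5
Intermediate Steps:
t(r) = (-1076 + r)*(r + 2*r/(-1186 + r)) (t(r) = (-1076 + r)*(r + (2*r)/(-1186 + r)) = (-1076 + r)*(r + 2*r/(-1186 + r)))
1/t(1031) = 1/(1031*(1273984 + 1031² - 2260*1031)/(-1186 + 1031)) = 1/(1031*(1273984 + 1062961 - 2330060)/(-155)) = 1/(1031*(-1/155)*6885) = 1/(-1419687/31) = -31/1419687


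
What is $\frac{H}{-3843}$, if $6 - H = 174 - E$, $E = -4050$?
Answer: $\frac{1406}{1281} \approx 1.0976$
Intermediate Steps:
$H = -4218$ ($H = 6 - \left(174 - -4050\right) = 6 - \left(174 + 4050\right) = 6 - 4224 = -4218$)
$\frac{H}{-3843} = - \frac{4218}{-3843} = \left(-4218\right) \left(- \frac{1}{3843}\right) = \frac{1406}{1281}$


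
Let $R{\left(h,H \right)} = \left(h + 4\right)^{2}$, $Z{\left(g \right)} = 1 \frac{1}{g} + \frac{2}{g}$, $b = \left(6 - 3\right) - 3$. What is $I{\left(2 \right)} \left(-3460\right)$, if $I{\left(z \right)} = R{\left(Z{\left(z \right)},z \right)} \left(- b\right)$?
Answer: $0$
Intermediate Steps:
$b = 0$ ($b = 3 - 3 = 0$)
$Z{\left(g \right)} = \frac{3}{g}$ ($Z{\left(g \right)} = \frac{1}{g} + \frac{2}{g} = \frac{3}{g}$)
$R{\left(h,H \right)} = \left(4 + h\right)^{2}$
$I{\left(z \right)} = 0$ ($I{\left(z \right)} = \left(4 + \frac{3}{z}\right)^{2} \left(\left(-1\right) 0\right) = \left(4 + \frac{3}{z}\right)^{2} \cdot 0 = 0$)
$I{\left(2 \right)} \left(-3460\right) = 0 \left(-3460\right) = 0$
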